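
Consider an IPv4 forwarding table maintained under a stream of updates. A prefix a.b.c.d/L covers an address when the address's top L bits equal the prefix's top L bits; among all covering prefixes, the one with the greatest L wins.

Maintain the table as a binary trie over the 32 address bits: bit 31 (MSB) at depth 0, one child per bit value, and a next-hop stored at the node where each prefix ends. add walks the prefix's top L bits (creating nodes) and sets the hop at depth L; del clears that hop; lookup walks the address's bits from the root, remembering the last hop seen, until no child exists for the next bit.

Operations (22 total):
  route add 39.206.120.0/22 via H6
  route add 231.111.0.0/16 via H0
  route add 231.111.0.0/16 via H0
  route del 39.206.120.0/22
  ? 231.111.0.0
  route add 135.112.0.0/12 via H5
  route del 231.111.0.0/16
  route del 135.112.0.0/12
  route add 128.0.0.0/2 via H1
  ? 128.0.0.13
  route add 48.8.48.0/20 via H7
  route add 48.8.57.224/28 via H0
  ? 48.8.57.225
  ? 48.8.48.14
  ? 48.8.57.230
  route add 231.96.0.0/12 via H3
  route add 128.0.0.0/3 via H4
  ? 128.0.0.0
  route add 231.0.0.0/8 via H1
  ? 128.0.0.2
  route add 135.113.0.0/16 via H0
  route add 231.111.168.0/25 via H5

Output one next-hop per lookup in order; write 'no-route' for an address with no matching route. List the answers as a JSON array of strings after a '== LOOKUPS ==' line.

Trace:
  add 39.206.120.0/22 -> H6 at depth 22
  add 231.111.0.0/16 -> H0 at depth 16
  add 231.111.0.0/16 -> H0 at depth 16
  - 39.206.120.0/22 clear@22
  Q 231.111.0.0: descend 1110011101101111 ; hops seen [H0] ; pick H0
  add 135.112.0.0/12 -> H5 at depth 12
  - 231.111.0.0/16 clear@16
  - 135.112.0.0/12 clear@12
  add 128.0.0.0/2 -> H1 at depth 2
  Q 128.0.0.13: descend 10000 ; hops seen [H1] ; pick H1
  add 48.8.48.0/20 -> H7 at depth 20
  add 48.8.57.224/28 -> H0 at depth 28
  Q 48.8.57.225: descend 0011000000001000001110011110 ; hops seen [H7,H0] ; pick H0
  Q 48.8.48.14: descend 00110000000010000011 ; hops seen [H7] ; pick H7
  Q 48.8.57.230: descend 0011000000001000001110011110 ; hops seen [H7,H0] ; pick H0
  add 231.96.0.0/12 -> H3 at depth 12
  add 128.0.0.0/3 -> H4 at depth 3
  Q 128.0.0.0: descend 10000 ; hops seen [H1,H4] ; pick H4
  add 231.0.0.0/8 -> H1 at depth 8
  Q 128.0.0.2: descend 10000 ; hops seen [H1,H4] ; pick H4
  add 135.113.0.0/16 -> H0 at depth 16
  add 231.111.168.0/25 -> H5 at depth 25

== LOOKUPS ==
["H0","H1","H0","H7","H0","H4","H4"]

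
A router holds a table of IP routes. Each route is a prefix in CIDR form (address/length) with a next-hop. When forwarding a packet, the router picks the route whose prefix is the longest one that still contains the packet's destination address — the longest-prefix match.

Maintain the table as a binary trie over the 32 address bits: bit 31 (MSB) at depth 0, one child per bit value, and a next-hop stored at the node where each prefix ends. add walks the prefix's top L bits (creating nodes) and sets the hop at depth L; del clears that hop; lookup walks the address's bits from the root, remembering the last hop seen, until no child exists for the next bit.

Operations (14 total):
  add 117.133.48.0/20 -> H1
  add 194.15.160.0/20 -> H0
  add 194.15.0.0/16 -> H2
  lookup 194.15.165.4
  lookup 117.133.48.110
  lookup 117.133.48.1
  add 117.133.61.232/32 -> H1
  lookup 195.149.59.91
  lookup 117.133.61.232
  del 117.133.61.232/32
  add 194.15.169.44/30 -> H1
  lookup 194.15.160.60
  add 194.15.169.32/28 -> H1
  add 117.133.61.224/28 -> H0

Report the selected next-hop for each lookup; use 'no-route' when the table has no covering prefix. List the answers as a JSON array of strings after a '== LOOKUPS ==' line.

Process each operation:
  + 117.133.48.0/20 (H1) depth=20
  + 194.15.160.0/20 (H0) depth=20
  + 194.15.0.0/16 (H2) depth=16
  Q 194.15.165.4: descend 11000010000011111010 ; hops seen [H2,H0] ; pick H0
  Q 117.133.48.110: descend 01110101100001010011 ; hops seen [H1] ; pick H1
  Q 117.133.48.1: descend 01110101100001010011 ; hops seen [H1] ; pick H1
  + 117.133.61.232/32 (H1) depth=32
  Q 195.149.59.91: descend 1100001 ; hops seen [∅] ; pick no-route
  Q 117.133.61.232: descend 01110101100001010011110111101000 ; hops seen [H1,H1] ; pick H1
  - 117.133.61.232/32 clear@32
  + 194.15.169.44/30 (H1) depth=30
  Q 194.15.160.60: descend 11000010000011111010 ; hops seen [H2,H0] ; pick H0
  + 194.15.169.32/28 (H1) depth=28
  + 117.133.61.224/28 (H0) depth=28

== LOOKUPS ==
["H0","H1","H1","no-route","H1","H0"]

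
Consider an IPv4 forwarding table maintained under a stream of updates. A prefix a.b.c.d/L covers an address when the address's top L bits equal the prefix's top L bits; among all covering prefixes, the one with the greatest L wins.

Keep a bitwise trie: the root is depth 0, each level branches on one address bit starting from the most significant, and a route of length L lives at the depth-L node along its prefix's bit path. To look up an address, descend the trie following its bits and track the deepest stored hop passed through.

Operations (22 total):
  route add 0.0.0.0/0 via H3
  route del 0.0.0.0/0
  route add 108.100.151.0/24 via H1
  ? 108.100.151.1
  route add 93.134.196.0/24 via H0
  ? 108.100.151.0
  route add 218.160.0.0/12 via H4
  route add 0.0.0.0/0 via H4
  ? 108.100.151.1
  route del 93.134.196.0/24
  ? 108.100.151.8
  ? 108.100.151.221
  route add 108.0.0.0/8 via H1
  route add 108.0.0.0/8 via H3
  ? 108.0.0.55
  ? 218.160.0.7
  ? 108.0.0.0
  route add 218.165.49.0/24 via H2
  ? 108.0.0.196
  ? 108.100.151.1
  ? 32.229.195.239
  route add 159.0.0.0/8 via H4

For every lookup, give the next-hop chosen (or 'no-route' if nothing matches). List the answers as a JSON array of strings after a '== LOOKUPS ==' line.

Process each operation:
  + 0.0.0.0/0 (H3) depth=0
  del 0.0.0.0/0 (clear depth 0)
  + 108.100.151.0/24 (H1) depth=24
  Q 108.100.151.1: descend 011011000110010010010111 ; hops seen [H1] ; pick H1
  + 93.134.196.0/24 (H0) depth=24
  Q 108.100.151.0: descend 011011000110010010010111 ; hops seen [H1] ; pick H1
  + 218.160.0.0/12 (H4) depth=12
  + 0.0.0.0/0 (H4) depth=0
  Q 108.100.151.1: descend 011011000110010010010111 ; hops seen [H4,H1] ; pick H1
  del 93.134.196.0/24 (clear depth 24)
  Q 108.100.151.8: descend 011011000110010010010111 ; hops seen [H4,H1] ; pick H1
  Q 108.100.151.221: descend 011011000110010010010111 ; hops seen [H4,H1] ; pick H1
  + 108.0.0.0/8 (H1) depth=8
  + 108.0.0.0/8 (H3) depth=8
  Q 108.0.0.55: descend 011011000 ; hops seen [H4,H3] ; pick H3
  Q 218.160.0.7: descend 110110101010 ; hops seen [H4,H4] ; pick H4
  Q 108.0.0.0: descend 011011000 ; hops seen [H4,H3] ; pick H3
  + 218.165.49.0/24 (H2) depth=24
  Q 108.0.0.196: descend 011011000 ; hops seen [H4,H3] ; pick H3
  Q 108.100.151.1: descend 011011000110010010010111 ; hops seen [H4,H3,H1] ; pick H1
  Q 32.229.195.239: descend 0 ; hops seen [H4] ; pick H4
  + 159.0.0.0/8 (H4) depth=8

== LOOKUPS ==
["H1","H1","H1","H1","H1","H3","H4","H3","H3","H1","H4"]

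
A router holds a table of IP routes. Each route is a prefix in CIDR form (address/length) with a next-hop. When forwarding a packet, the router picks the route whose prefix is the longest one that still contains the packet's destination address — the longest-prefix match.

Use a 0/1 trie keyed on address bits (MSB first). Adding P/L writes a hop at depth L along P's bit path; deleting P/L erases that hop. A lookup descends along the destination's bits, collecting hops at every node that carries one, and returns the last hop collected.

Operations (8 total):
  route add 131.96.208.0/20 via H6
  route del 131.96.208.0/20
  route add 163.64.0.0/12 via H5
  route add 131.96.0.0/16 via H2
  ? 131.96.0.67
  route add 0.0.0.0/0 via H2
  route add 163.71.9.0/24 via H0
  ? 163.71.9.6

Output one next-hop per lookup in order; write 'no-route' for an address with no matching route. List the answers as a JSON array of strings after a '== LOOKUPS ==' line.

Process each operation:
  add 131.96.208.0/20 -> H6 at depth 20
  - 131.96.208.0/20 clear@20
  add 163.64.0.0/12 -> H5 at depth 12
  add 131.96.0.0/16 -> H2 at depth 16
  lookup 131.96.0.67: bits 1000001101100000 walk d0:-→d1:-→d2:-→d3:-→d4:-→d5:-→d6:-→d7:-→d8:-→d9:-→d10:-→d11:-→d12:-→d13:-→d14:-→d15:-→d16:H2 -> H2
  add 0.0.0.0/0 -> H2 at depth 0
  add 163.71.9.0/24 -> H0 at depth 24
  lookup 163.71.9.6: bits 101000110100011100001001 walk d0:H2→d1:-→d2:-→d3:-→d4:-→d5:-→d6:-→d7:-→d8:-→d9:-→d10:-→d11:-→d12:H5→d13:-→d14:-→d15:-→d16:-→d17:-→d18:-→d19:-→d20:-→d21:-→d22:-→d23:-→d24:H0 -> H0

== LOOKUPS ==
["H2","H0"]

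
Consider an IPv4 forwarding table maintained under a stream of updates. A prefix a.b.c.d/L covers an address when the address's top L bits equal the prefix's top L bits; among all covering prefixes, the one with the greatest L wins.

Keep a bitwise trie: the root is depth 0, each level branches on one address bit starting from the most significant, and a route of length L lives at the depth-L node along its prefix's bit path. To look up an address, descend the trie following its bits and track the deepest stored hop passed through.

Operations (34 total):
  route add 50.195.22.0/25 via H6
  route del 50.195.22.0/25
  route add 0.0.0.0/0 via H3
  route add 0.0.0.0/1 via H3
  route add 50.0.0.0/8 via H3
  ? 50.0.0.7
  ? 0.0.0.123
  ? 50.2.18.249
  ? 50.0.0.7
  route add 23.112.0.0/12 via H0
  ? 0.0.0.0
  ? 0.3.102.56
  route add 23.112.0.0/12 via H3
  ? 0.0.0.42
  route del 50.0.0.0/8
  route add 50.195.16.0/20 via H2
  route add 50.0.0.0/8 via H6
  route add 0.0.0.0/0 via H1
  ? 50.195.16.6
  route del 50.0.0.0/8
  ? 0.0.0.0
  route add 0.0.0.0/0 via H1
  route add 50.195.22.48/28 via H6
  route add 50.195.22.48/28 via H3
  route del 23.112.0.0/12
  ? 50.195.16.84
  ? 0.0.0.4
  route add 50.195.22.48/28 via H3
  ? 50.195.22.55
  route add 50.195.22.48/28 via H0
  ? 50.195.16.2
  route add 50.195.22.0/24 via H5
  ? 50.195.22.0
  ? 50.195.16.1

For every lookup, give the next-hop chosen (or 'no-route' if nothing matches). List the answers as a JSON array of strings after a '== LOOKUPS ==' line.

Trace:
  add 50.195.22.0/25 -> H6 at depth 25
  - 50.195.22.0/25 clear@25
  add 0.0.0.0/0 -> H3 at depth 0
  add 0.0.0.0/1 -> H3 at depth 1
  add 50.0.0.0/8 -> H3 at depth 8
  lookup 50.0.0.7: bits 00110010 walk d0:H3→d1:H3→d2:-→d3:-→d4:-→d5:-→d6:-→d7:-→d8:H3 -> H3
  lookup 0.0.0.123: bits 00 walk d0:H3→d1:H3→d2:- -> H3
  lookup 50.2.18.249: bits 00110010 walk d0:H3→d1:H3→d2:-→d3:-→d4:-→d5:-→d6:-→d7:-→d8:H3 -> H3
  lookup 50.0.0.7: bits 00110010 walk d0:H3→d1:H3→d2:-→d3:-→d4:-→d5:-→d6:-→d7:-→d8:H3 -> H3
  add 23.112.0.0/12 -> H0 at depth 12
  lookup 0.0.0.0: bits 000 walk d0:H3→d1:H3→d2:-→d3:- -> H3
  lookup 0.3.102.56: bits 000 walk d0:H3→d1:H3→d2:-→d3:- -> H3
  add 23.112.0.0/12 -> H3 at depth 12
  lookup 0.0.0.42: bits 000 walk d0:H3→d1:H3→d2:-→d3:- -> H3
  - 50.0.0.0/8 clear@8
  add 50.195.16.0/20 -> H2 at depth 20
  add 50.0.0.0/8 -> H6 at depth 8
  add 0.0.0.0/0 -> H1 at depth 0
  lookup 50.195.16.6: bits 001100101100001100010 walk d0:H1→d1:H3→d2:-→d3:-→d4:-→d5:-→d6:-→d7:-→d8:H6→d9:-→d10:-→d11:-→d12:-→d13:-→d14:-→d15:-→d16:-→d17:-→d18:-→d19:-→d20:H2→d21:- -> H2
  - 50.0.0.0/8 clear@8
  lookup 0.0.0.0: bits 000 walk d0:H1→d1:H3→d2:-→d3:- -> H3
  add 0.0.0.0/0 -> H1 at depth 0
  add 50.195.22.48/28 -> H6 at depth 28
  add 50.195.22.48/28 -> H3 at depth 28
  - 23.112.0.0/12 clear@12
  lookup 50.195.16.84: bits 001100101100001100010 walk d0:H1→d1:H3→d2:-→d3:-→d4:-→d5:-→d6:-→d7:-→d8:-→d9:-→d10:-→d11:-→d12:-→d13:-→d14:-→d15:-→d16:-→d17:-→d18:-→d19:-→d20:H2→d21:- -> H2
  lookup 0.0.0.4: bits 000 walk d0:H1→d1:H3→d2:-→d3:- -> H3
  add 50.195.22.48/28 -> H3 at depth 28
  lookup 50.195.22.55: bits 0011001011000011000101100011 walk d0:H1→d1:H3→d2:-→d3:-→d4:-→d5:-→d6:-→d7:-→d8:-→d9:-→d10:-→d11:-→d12:-→d13:-→d14:-→d15:-→d16:-→d17:-→d18:-→d19:-→d20:H2→d21:-→d22:-→d23:-→d24:-→d25:-→d26:-→d27:-→d28:H3 -> H3
  add 50.195.22.48/28 -> H0 at depth 28
  lookup 50.195.16.2: bits 001100101100001100010 walk d0:H1→d1:H3→d2:-→d3:-→d4:-→d5:-→d6:-→d7:-→d8:-→d9:-→d10:-→d11:-→d12:-→d13:-→d14:-→d15:-→d16:-→d17:-→d18:-→d19:-→d20:H2→d21:- -> H2
  add 50.195.22.0/24 -> H5 at depth 24
  lookup 50.195.22.0: bits 00110010110000110001011000 walk d0:H1→d1:H3→d2:-→d3:-→d4:-→d5:-→d6:-→d7:-→d8:-→d9:-→d10:-→d11:-→d12:-→d13:-→d14:-→d15:-→d16:-→d17:-→d18:-→d19:-→d20:H2→d21:-→d22:-→d23:-→d24:H5→d25:-→d26:- -> H5
  lookup 50.195.16.1: bits 001100101100001100010 walk d0:H1→d1:H3→d2:-→d3:-→d4:-→d5:-→d6:-→d7:-→d8:-→d9:-→d10:-→d11:-→d12:-→d13:-→d14:-→d15:-→d16:-→d17:-→d18:-→d19:-→d20:H2→d21:- -> H2

== LOOKUPS ==
["H3","H3","H3","H3","H3","H3","H3","H2","H3","H2","H3","H3","H2","H5","H2"]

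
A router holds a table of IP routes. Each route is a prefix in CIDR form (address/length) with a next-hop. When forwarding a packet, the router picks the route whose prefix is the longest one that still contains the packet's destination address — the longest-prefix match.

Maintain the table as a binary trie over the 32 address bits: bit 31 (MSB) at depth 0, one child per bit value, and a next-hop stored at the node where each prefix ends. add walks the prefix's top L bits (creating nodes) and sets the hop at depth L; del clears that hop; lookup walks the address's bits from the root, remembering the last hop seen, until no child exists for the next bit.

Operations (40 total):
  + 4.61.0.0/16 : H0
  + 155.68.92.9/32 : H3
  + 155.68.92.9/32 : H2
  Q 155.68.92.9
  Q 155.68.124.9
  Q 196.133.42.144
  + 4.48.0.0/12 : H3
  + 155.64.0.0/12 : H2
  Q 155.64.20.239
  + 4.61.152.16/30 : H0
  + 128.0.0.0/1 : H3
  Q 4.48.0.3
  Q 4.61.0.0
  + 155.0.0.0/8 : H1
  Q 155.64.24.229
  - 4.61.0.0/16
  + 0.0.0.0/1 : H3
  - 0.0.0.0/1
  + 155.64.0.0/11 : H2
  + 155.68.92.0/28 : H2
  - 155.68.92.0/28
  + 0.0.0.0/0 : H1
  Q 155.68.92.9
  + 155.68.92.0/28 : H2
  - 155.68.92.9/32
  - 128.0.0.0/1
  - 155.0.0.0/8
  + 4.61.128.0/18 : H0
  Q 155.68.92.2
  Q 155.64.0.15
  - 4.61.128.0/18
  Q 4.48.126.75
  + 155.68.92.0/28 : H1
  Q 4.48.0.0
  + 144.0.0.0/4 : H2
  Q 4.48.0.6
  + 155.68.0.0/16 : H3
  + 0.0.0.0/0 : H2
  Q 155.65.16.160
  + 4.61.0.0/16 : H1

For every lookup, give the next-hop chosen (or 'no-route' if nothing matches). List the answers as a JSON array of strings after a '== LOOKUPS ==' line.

Process each operation:
  add 4.61.0.0/16 -> H0 at depth 16
  add 155.68.92.9/32 -> H3 at depth 32
  add 155.68.92.9/32 -> H2 at depth 32
  Q 155.68.92.9: descend 10011011010001000101110000001001 ; hops seen [H2] ; pick H2
  Q 155.68.124.9: descend 100110110100010001 ; hops seen [∅] ; pick no-route
  Q 196.133.42.144: descend 1 ; hops seen [∅] ; pick no-route
  add 4.48.0.0/12 -> H3 at depth 12
  add 155.64.0.0/12 -> H2 at depth 12
  Q 155.64.20.239: descend 1001101101000 ; hops seen [H2] ; pick H2
  add 4.61.152.16/30 -> H0 at depth 30
  add 128.0.0.0/1 -> H3 at depth 1
  Q 4.48.0.3: descend 000001000011 ; hops seen [H3] ; pick H3
  Q 4.61.0.0: descend 0000010000111101 ; hops seen [H3,H0] ; pick H0
  add 155.0.0.0/8 -> H1 at depth 8
  Q 155.64.24.229: descend 1001101101000 ; hops seen [H3,H1,H2] ; pick H2
  - 4.61.0.0/16 clear@16
  add 0.0.0.0/1 -> H3 at depth 1
  - 0.0.0.0/1 clear@1
  add 155.64.0.0/11 -> H2 at depth 11
  add 155.68.92.0/28 -> H2 at depth 28
  - 155.68.92.0/28 clear@28
  add 0.0.0.0/0 -> H1 at depth 0
  Q 155.68.92.9: descend 10011011010001000101110000001001 ; hops seen [H1,H3,H1,H2,H2,H2] ; pick H2
  add 155.68.92.0/28 -> H2 at depth 28
  - 155.68.92.9/32 clear@32
  - 128.0.0.0/1 clear@1
  - 155.0.0.0/8 clear@8
  add 4.61.128.0/18 -> H0 at depth 18
  Q 155.68.92.2: descend 1001101101000100010111000000 ; hops seen [H1,H2,H2,H2] ; pick H2
  Q 155.64.0.15: descend 1001101101000 ; hops seen [H1,H2,H2] ; pick H2
  - 4.61.128.0/18 clear@18
  Q 4.48.126.75: descend 000001000011 ; hops seen [H1,H3] ; pick H3
  add 155.68.92.0/28 -> H1 at depth 28
  Q 4.48.0.0: descend 000001000011 ; hops seen [H1,H3] ; pick H3
  add 144.0.0.0/4 -> H2 at depth 4
  Q 4.48.0.6: descend 000001000011 ; hops seen [H1,H3] ; pick H3
  add 155.68.0.0/16 -> H3 at depth 16
  add 0.0.0.0/0 -> H2 at depth 0
  Q 155.65.16.160: descend 1001101101000 ; hops seen [H2,H2,H2,H2] ; pick H2
  add 4.61.0.0/16 -> H1 at depth 16

== LOOKUPS ==
["H2","no-route","no-route","H2","H3","H0","H2","H2","H2","H2","H3","H3","H3","H2"]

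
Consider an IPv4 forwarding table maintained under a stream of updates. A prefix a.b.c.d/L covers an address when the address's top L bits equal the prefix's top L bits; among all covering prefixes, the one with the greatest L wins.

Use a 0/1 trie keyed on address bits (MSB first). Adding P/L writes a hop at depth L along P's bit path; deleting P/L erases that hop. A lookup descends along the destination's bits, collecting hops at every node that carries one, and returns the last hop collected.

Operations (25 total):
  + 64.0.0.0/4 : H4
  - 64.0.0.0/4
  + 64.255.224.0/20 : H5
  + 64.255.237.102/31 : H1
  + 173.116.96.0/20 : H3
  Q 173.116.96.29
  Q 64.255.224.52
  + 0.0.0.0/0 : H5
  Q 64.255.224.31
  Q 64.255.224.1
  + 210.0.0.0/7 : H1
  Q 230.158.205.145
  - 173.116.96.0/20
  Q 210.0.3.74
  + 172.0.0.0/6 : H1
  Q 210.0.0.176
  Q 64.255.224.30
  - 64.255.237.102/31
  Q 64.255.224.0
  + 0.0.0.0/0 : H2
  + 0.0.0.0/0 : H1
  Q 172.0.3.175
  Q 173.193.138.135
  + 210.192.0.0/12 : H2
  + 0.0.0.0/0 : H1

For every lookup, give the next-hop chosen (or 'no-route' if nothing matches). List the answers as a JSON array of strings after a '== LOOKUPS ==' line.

Apply in order:
  add 64.0.0.0/4 -> H4 at depth 4
  del 64.0.0.0/4 (clear depth 4)
  add 64.255.224.0/20 -> H5 at depth 20
  add 64.255.237.102/31 -> H1 at depth 31
  add 173.116.96.0/20 -> H3 at depth 20
  Q 173.116.96.29: descend 10101101011101000110 ; hops seen [H3] ; pick H3
  Q 64.255.224.52: descend 01000000111111111110 ; hops seen [H5] ; pick H5
  add 0.0.0.0/0 -> H5 at depth 0
  Q 64.255.224.31: descend 01000000111111111110 ; hops seen [H5,H5] ; pick H5
  Q 64.255.224.1: descend 01000000111111111110 ; hops seen [H5,H5] ; pick H5
  add 210.0.0.0/7 -> H1 at depth 7
  Q 230.158.205.145: descend 11 ; hops seen [H5] ; pick H5
  del 173.116.96.0/20 (clear depth 20)
  Q 210.0.3.74: descend 1101001 ; hops seen [H5,H1] ; pick H1
  add 172.0.0.0/6 -> H1 at depth 6
  Q 210.0.0.176: descend 1101001 ; hops seen [H5,H1] ; pick H1
  Q 64.255.224.30: descend 01000000111111111110 ; hops seen [H5,H5] ; pick H5
  del 64.255.237.102/31 (clear depth 31)
  Q 64.255.224.0: descend 01000000111111111110 ; hops seen [H5,H5] ; pick H5
  add 0.0.0.0/0 -> H2 at depth 0
  add 0.0.0.0/0 -> H1 at depth 0
  Q 172.0.3.175: descend 1010110 ; hops seen [H1,H1] ; pick H1
  Q 173.193.138.135: descend 10101101 ; hops seen [H1,H1] ; pick H1
  add 210.192.0.0/12 -> H2 at depth 12
  add 0.0.0.0/0 -> H1 at depth 0

== LOOKUPS ==
["H3","H5","H5","H5","H5","H1","H1","H5","H5","H1","H1"]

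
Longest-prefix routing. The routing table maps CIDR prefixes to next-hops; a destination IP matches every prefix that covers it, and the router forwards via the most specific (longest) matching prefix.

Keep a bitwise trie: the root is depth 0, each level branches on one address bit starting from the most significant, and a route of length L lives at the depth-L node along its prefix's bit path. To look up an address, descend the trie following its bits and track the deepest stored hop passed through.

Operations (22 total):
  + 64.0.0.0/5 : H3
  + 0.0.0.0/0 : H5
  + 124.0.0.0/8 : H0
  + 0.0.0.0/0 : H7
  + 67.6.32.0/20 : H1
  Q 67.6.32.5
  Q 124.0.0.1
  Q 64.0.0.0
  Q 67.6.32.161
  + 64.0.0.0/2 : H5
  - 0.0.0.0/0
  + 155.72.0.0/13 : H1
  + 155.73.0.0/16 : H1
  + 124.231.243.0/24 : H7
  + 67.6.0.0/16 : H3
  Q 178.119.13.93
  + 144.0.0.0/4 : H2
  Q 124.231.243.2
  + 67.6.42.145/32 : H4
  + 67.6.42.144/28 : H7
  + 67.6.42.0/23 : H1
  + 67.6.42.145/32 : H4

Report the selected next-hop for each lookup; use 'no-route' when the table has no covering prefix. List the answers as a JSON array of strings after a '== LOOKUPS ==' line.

Apply in order:
  add 64.0.0.0/5 -> H3 at depth 5
  add 0.0.0.0/0 -> H5 at depth 0
  add 124.0.0.0/8 -> H0 at depth 8
  add 0.0.0.0/0 -> H7 at depth 0
  add 67.6.32.0/20 -> H1 at depth 20
  lookup 67.6.32.5: bits 01000011000001100010 walk d0:H7→d1:-→d2:-→d3:-→d4:-→d5:H3→d6:-→d7:-→d8:-→d9:-→d10:-→d11:-→d12:-→d13:-→d14:-→d15:-→d16:-→d17:-→d18:-→d19:-→d20:H1 -> H1
  lookup 124.0.0.1: bits 01111100 walk d0:H7→d1:-→d2:-→d3:-→d4:-→d5:-→d6:-→d7:-→d8:H0 -> H0
  lookup 64.0.0.0: bits 010000 walk d0:H7→d1:-→d2:-→d3:-→d4:-→d5:H3→d6:- -> H3
  lookup 67.6.32.161: bits 01000011000001100010 walk d0:H7→d1:-→d2:-→d3:-→d4:-→d5:H3→d6:-→d7:-→d8:-→d9:-→d10:-→d11:-→d12:-→d13:-→d14:-→d15:-→d16:-→d17:-→d18:-→d19:-→d20:H1 -> H1
  add 64.0.0.0/2 -> H5 at depth 2
  - 0.0.0.0/0 clear@0
  add 155.72.0.0/13 -> H1 at depth 13
  add 155.73.0.0/16 -> H1 at depth 16
  add 124.231.243.0/24 -> H7 at depth 24
  add 67.6.0.0/16 -> H3 at depth 16
  lookup 178.119.13.93: bits 10 walk d0:-→d1:-→d2:- -> no-route
  add 144.0.0.0/4 -> H2 at depth 4
  lookup 124.231.243.2: bits 011111001110011111110011 walk d0:-→d1:-→d2:H5→d3:-→d4:-→d5:-→d6:-→d7:-→d8:H0→d9:-→d10:-→d11:-→d12:-→d13:-→d14:-→d15:-→d16:-→d17:-→d18:-→d19:-→d20:-→d21:-→d22:-→d23:-→d24:H7 -> H7
  add 67.6.42.145/32 -> H4 at depth 32
  add 67.6.42.144/28 -> H7 at depth 28
  add 67.6.42.0/23 -> H1 at depth 23
  add 67.6.42.145/32 -> H4 at depth 32

== LOOKUPS ==
["H1","H0","H3","H1","no-route","H7"]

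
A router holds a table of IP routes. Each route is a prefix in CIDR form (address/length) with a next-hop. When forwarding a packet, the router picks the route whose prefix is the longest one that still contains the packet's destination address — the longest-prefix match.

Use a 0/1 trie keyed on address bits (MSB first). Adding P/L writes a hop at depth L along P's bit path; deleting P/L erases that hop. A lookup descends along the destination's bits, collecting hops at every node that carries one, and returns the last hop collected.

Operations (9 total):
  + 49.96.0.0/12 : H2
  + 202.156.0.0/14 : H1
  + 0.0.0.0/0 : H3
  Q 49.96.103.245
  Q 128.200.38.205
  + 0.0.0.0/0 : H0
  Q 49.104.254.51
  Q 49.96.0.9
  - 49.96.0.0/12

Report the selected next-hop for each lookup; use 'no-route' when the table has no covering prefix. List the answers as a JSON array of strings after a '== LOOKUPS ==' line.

Apply in order:
  add 49.96.0.0/12 -> H2 at depth 12
  add 202.156.0.0/14 -> H1 at depth 14
  add 0.0.0.0/0 -> H3 at depth 0
  lookup 49.96.103.245: bits 001100010110 walk d0:H3→d1:-→d2:-→d3:-→d4:-→d5:-→d6:-→d7:-→d8:-→d9:-→d10:-→d11:-→d12:H2 -> H2
  lookup 128.200.38.205: bits 1 walk d0:H3→d1:- -> H3
  add 0.0.0.0/0 -> H0 at depth 0
  lookup 49.104.254.51: bits 001100010110 walk d0:H0→d1:-→d2:-→d3:-→d4:-→d5:-→d6:-→d7:-→d8:-→d9:-→d10:-→d11:-→d12:H2 -> H2
  lookup 49.96.0.9: bits 001100010110 walk d0:H0→d1:-→d2:-→d3:-→d4:-→d5:-→d6:-→d7:-→d8:-→d9:-→d10:-→d11:-→d12:H2 -> H2
  - 49.96.0.0/12 clear@12

== LOOKUPS ==
["H2","H3","H2","H2"]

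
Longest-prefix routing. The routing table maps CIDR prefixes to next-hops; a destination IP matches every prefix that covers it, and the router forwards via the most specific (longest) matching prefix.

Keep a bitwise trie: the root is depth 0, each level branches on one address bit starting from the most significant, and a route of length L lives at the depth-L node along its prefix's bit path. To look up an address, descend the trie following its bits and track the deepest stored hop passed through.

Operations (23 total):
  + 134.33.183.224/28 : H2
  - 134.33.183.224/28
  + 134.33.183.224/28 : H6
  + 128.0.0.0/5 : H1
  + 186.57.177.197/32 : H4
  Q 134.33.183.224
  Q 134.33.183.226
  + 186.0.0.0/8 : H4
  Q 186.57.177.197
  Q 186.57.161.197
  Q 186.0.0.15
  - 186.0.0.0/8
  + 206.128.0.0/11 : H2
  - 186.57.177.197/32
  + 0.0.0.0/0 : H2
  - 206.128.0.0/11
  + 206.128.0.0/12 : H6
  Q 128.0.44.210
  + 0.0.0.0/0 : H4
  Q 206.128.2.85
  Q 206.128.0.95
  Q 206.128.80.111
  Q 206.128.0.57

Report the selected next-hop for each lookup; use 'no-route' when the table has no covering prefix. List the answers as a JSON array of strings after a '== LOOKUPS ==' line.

Trace:
  + 134.33.183.224/28 (H2) depth=28
  del 134.33.183.224/28 (clear depth 28)
  + 134.33.183.224/28 (H6) depth=28
  + 128.0.0.0/5 (H1) depth=5
  + 186.57.177.197/32 (H4) depth=32
  Q 134.33.183.224: descend 1000011000100001101101111110 ; hops seen [H1,H6] ; pick H6
  Q 134.33.183.226: descend 1000011000100001101101111110 ; hops seen [H1,H6] ; pick H6
  + 186.0.0.0/8 (H4) depth=8
  Q 186.57.177.197: descend 10111010001110011011000111000101 ; hops seen [H4,H4] ; pick H4
  Q 186.57.161.197: descend 1011101000111001101 ; hops seen [H4] ; pick H4
  Q 186.0.0.15: descend 1011101000 ; hops seen [H4] ; pick H4
  del 186.0.0.0/8 (clear depth 8)
  + 206.128.0.0/11 (H2) depth=11
  del 186.57.177.197/32 (clear depth 32)
  + 0.0.0.0/0 (H2) depth=0
  del 206.128.0.0/11 (clear depth 11)
  + 206.128.0.0/12 (H6) depth=12
  Q 128.0.44.210: descend 10000 ; hops seen [H2,H1] ; pick H1
  + 0.0.0.0/0 (H4) depth=0
  Q 206.128.2.85: descend 110011101000 ; hops seen [H4,H6] ; pick H6
  Q 206.128.0.95: descend 110011101000 ; hops seen [H4,H6] ; pick H6
  Q 206.128.80.111: descend 110011101000 ; hops seen [H4,H6] ; pick H6
  Q 206.128.0.57: descend 110011101000 ; hops seen [H4,H6] ; pick H6

== LOOKUPS ==
["H6","H6","H4","H4","H4","H1","H6","H6","H6","H6"]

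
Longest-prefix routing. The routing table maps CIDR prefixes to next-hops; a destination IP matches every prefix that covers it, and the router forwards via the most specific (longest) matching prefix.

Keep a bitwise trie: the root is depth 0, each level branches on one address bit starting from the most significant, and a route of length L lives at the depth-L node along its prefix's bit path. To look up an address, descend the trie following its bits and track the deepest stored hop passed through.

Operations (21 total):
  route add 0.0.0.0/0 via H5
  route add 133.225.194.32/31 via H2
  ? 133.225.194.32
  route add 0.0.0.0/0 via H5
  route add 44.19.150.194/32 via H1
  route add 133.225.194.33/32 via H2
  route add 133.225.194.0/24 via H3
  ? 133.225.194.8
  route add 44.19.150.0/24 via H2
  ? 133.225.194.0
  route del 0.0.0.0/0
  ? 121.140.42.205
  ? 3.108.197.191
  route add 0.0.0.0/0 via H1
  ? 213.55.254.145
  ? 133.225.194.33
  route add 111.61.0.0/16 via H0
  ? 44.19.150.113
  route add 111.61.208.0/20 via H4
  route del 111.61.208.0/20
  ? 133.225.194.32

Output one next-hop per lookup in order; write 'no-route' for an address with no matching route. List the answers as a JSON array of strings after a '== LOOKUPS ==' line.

Apply in order:
  add 0.0.0.0/0 -> H5 at depth 0
  add 133.225.194.32/31 -> H2 at depth 31
  ? 133.225.194.32  path d0:H5→d1:-→d2:-→d3:-→d4:-→d5:-→d6:-→d7:-→d8:-→d9:-→d10:-→d11:-→d12:-→d13:-→d14:-→d15:-→d16:-→d17:-→d18:-→d19:-→d20:-→d21:-→d22:-→d23:-→d24:-→d25:-→d26:-→d27:-→d28:-→d29:-→d30:-→d31:H2  best=H2
  add 0.0.0.0/0 -> H5 at depth 0
  add 44.19.150.194/32 -> H1 at depth 32
  add 133.225.194.33/32 -> H2 at depth 32
  add 133.225.194.0/24 -> H3 at depth 24
  ? 133.225.194.8  path d0:H5→d1:-→d2:-→d3:-→d4:-→d5:-→d6:-→d7:-→d8:-→d9:-→d10:-→d11:-→d12:-→d13:-→d14:-→d15:-→d16:-→d17:-→d18:-→d19:-→d20:-→d21:-→d22:-→d23:-→d24:H3→d25:-→d26:-  best=H3
  add 44.19.150.0/24 -> H2 at depth 24
  ? 133.225.194.0  path d0:H5→d1:-→d2:-→d3:-→d4:-→d5:-→d6:-→d7:-→d8:-→d9:-→d10:-→d11:-→d12:-→d13:-→d14:-→d15:-→d16:-→d17:-→d18:-→d19:-→d20:-→d21:-→d22:-→d23:-→d24:H3→d25:-→d26:-  best=H3
  del 0.0.0.0/0 (clear depth 0)
  ? 121.140.42.205  path d0:-→d1:-  best=no-route
  ? 3.108.197.191  path d0:-→d1:-→d2:-  best=no-route
  add 0.0.0.0/0 -> H1 at depth 0
  ? 213.55.254.145  path d0:H1→d1:-  best=H1
  ? 133.225.194.33  path d0:H1→d1:-→d2:-→d3:-→d4:-→d5:-→d6:-→d7:-→d8:-→d9:-→d10:-→d11:-→d12:-→d13:-→d14:-→d15:-→d16:-→d17:-→d18:-→d19:-→d20:-→d21:-→d22:-→d23:-→d24:H3→d25:-→d26:-→d27:-→d28:-→d29:-→d30:-→d31:H2→d32:H2  best=H2
  add 111.61.0.0/16 -> H0 at depth 16
  ? 44.19.150.113  path d0:H1→d1:-→d2:-→d3:-→d4:-→d5:-→d6:-→d7:-→d8:-→d9:-→d10:-→d11:-→d12:-→d13:-→d14:-→d15:-→d16:-→d17:-→d18:-→d19:-→d20:-→d21:-→d22:-→d23:-→d24:H2  best=H2
  add 111.61.208.0/20 -> H4 at depth 20
  del 111.61.208.0/20 (clear depth 20)
  ? 133.225.194.32  path d0:H1→d1:-→d2:-→d3:-→d4:-→d5:-→d6:-→d7:-→d8:-→d9:-→d10:-→d11:-→d12:-→d13:-→d14:-→d15:-→d16:-→d17:-→d18:-→d19:-→d20:-→d21:-→d22:-→d23:-→d24:H3→d25:-→d26:-→d27:-→d28:-→d29:-→d30:-→d31:H2  best=H2

== LOOKUPS ==
["H2","H3","H3","no-route","no-route","H1","H2","H2","H2"]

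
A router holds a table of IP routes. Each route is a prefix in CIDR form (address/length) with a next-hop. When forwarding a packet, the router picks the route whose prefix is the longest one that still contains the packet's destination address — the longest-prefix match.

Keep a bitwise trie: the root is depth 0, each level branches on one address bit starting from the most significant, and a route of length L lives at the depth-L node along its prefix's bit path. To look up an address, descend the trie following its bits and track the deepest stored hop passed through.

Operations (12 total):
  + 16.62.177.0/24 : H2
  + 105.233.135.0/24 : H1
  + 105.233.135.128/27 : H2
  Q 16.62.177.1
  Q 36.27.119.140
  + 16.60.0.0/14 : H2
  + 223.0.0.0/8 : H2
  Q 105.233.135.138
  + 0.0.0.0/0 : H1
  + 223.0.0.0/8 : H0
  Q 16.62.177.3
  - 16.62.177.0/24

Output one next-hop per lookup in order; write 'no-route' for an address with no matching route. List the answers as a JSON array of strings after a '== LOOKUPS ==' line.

Process each operation:
  + 16.62.177.0/24 (H2) depth=24
  + 105.233.135.0/24 (H1) depth=24
  + 105.233.135.128/27 (H2) depth=27
  lookup 16.62.177.1: bits 000100000011111010110001 walk d0:-→d1:-→d2:-→d3:-→d4:-→d5:-→d6:-→d7:-→d8:-→d9:-→d10:-→d11:-→d12:-→d13:-→d14:-→d15:-→d16:-→d17:-→d18:-→d19:-→d20:-→d21:-→d22:-→d23:-→d24:H2 -> H2
  lookup 36.27.119.140: bits 00 walk d0:-→d1:-→d2:- -> no-route
  + 16.60.0.0/14 (H2) depth=14
  + 223.0.0.0/8 (H2) depth=8
  lookup 105.233.135.138: bits 011010011110100110000111100 walk d0:-→d1:-→d2:-→d3:-→d4:-→d5:-→d6:-→d7:-→d8:-→d9:-→d10:-→d11:-→d12:-→d13:-→d14:-→d15:-→d16:-→d17:-→d18:-→d19:-→d20:-→d21:-→d22:-→d23:-→d24:H1→d25:-→d26:-→d27:H2 -> H2
  + 0.0.0.0/0 (H1) depth=0
  + 223.0.0.0/8 (H0) depth=8
  lookup 16.62.177.3: bits 000100000011111010110001 walk d0:H1→d1:-→d2:-→d3:-→d4:-→d5:-→d6:-→d7:-→d8:-→d9:-→d10:-→d11:-→d12:-→d13:-→d14:H2→d15:-→d16:-→d17:-→d18:-→d19:-→d20:-→d21:-→d22:-→d23:-→d24:H2 -> H2
  del 16.62.177.0/24 (clear depth 24)

== LOOKUPS ==
["H2","no-route","H2","H2"]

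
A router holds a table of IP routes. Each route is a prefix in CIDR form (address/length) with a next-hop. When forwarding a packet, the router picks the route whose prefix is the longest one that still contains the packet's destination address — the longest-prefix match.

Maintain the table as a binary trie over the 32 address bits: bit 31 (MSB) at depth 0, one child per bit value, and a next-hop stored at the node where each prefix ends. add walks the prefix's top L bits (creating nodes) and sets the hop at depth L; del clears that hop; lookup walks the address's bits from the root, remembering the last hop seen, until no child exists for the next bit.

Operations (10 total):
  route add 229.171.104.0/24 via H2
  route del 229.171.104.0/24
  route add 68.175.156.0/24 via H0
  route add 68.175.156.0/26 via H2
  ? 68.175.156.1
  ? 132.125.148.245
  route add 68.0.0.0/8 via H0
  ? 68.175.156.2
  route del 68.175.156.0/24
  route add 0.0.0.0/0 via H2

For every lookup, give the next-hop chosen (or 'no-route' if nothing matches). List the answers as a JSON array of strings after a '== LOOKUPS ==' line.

Apply in order:
  + 229.171.104.0/24 (H2) depth=24
  del 229.171.104.0/24 (clear depth 24)
  + 68.175.156.0/24 (H0) depth=24
  + 68.175.156.0/26 (H2) depth=26
  Q 68.175.156.1: descend 01000100101011111001110000 ; hops seen [H0,H2] ; pick H2
  Q 132.125.148.245: descend 1 ; hops seen [∅] ; pick no-route
  + 68.0.0.0/8 (H0) depth=8
  Q 68.175.156.2: descend 01000100101011111001110000 ; hops seen [H0,H0,H2] ; pick H2
  del 68.175.156.0/24 (clear depth 24)
  + 0.0.0.0/0 (H2) depth=0

== LOOKUPS ==
["H2","no-route","H2"]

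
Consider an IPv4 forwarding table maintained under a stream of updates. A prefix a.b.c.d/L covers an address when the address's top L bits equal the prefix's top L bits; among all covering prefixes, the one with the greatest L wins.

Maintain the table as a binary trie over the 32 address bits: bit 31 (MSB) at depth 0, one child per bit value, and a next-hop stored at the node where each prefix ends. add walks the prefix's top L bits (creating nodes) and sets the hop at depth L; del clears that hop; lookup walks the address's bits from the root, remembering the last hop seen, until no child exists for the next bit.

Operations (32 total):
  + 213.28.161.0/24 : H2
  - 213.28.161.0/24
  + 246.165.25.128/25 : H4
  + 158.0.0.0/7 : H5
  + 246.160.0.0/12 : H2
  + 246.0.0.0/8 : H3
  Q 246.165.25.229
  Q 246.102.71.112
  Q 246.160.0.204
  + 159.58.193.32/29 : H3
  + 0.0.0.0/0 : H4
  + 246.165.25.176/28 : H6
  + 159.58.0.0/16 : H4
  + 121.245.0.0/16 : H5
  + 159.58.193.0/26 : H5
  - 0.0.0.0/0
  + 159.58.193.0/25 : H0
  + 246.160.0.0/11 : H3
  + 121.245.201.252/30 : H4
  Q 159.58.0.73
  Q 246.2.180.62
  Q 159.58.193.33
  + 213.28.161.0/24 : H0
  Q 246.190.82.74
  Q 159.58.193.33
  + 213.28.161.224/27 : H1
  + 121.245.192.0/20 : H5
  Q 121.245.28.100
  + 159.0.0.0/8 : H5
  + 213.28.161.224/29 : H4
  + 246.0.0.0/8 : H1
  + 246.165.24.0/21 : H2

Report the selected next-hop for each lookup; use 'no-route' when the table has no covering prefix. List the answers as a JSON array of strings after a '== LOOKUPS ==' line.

Apply in order:
  add 213.28.161.0/24 -> H2 at depth 24
  - 213.28.161.0/24 clear@24
  add 246.165.25.128/25 -> H4 at depth 25
  add 158.0.0.0/7 -> H5 at depth 7
  add 246.160.0.0/12 -> H2 at depth 12
  add 246.0.0.0/8 -> H3 at depth 8
  ? 246.165.25.229  path d0:-→d1:-→d2:-→d3:-→d4:-→d5:-→d6:-→d7:-→d8:H3→d9:-→d10:-→d11:-→d12:H2→d13:-→d14:-→d15:-→d16:-→d17:-→d18:-→d19:-→d20:-→d21:-→d22:-→d23:-→d24:-→d25:H4  best=H4
  ? 246.102.71.112  path d0:-→d1:-→d2:-→d3:-→d4:-→d5:-→d6:-→d7:-→d8:H3  best=H3
  ? 246.160.0.204  path d0:-→d1:-→d2:-→d3:-→d4:-→d5:-→d6:-→d7:-→d8:H3→d9:-→d10:-→d11:-→d12:H2→d13:-  best=H2
  add 159.58.193.32/29 -> H3 at depth 29
  add 0.0.0.0/0 -> H4 at depth 0
  add 246.165.25.176/28 -> H6 at depth 28
  add 159.58.0.0/16 -> H4 at depth 16
  add 121.245.0.0/16 -> H5 at depth 16
  add 159.58.193.0/26 -> H5 at depth 26
  - 0.0.0.0/0 clear@0
  add 159.58.193.0/25 -> H0 at depth 25
  add 246.160.0.0/11 -> H3 at depth 11
  add 121.245.201.252/30 -> H4 at depth 30
  ? 159.58.0.73  path d0:-→d1:-→d2:-→d3:-→d4:-→d5:-→d6:-→d7:H5→d8:-→d9:-→d10:-→d11:-→d12:-→d13:-→d14:-→d15:-→d16:H4  best=H4
  ? 246.2.180.62  path d0:-→d1:-→d2:-→d3:-→d4:-→d5:-→d6:-→d7:-→d8:H3  best=H3
  ? 159.58.193.33  path d0:-→d1:-→d2:-→d3:-→d4:-→d5:-→d6:-→d7:H5→d8:-→d9:-→d10:-→d11:-→d12:-→d13:-→d14:-→d15:-→d16:H4→d17:-→d18:-→d19:-→d20:-→d21:-→d22:-→d23:-→d24:-→d25:H0→d26:H5→d27:-→d28:-→d29:H3  best=H3
  add 213.28.161.0/24 -> H0 at depth 24
  ? 246.190.82.74  path d0:-→d1:-→d2:-→d3:-→d4:-→d5:-→d6:-→d7:-→d8:H3→d9:-→d10:-→d11:H3  best=H3
  ? 159.58.193.33  path d0:-→d1:-→d2:-→d3:-→d4:-→d5:-→d6:-→d7:H5→d8:-→d9:-→d10:-→d11:-→d12:-→d13:-→d14:-→d15:-→d16:H4→d17:-→d18:-→d19:-→d20:-→d21:-→d22:-→d23:-→d24:-→d25:H0→d26:H5→d27:-→d28:-→d29:H3  best=H3
  add 213.28.161.224/27 -> H1 at depth 27
  add 121.245.192.0/20 -> H5 at depth 20
  ? 121.245.28.100  path d0:-→d1:-→d2:-→d3:-→d4:-→d5:-→d6:-→d7:-→d8:-→d9:-→d10:-→d11:-→d12:-→d13:-→d14:-→d15:-→d16:H5  best=H5
  add 159.0.0.0/8 -> H5 at depth 8
  add 213.28.161.224/29 -> H4 at depth 29
  add 246.0.0.0/8 -> H1 at depth 8
  add 246.165.24.0/21 -> H2 at depth 21

== LOOKUPS ==
["H4","H3","H2","H4","H3","H3","H3","H3","H5"]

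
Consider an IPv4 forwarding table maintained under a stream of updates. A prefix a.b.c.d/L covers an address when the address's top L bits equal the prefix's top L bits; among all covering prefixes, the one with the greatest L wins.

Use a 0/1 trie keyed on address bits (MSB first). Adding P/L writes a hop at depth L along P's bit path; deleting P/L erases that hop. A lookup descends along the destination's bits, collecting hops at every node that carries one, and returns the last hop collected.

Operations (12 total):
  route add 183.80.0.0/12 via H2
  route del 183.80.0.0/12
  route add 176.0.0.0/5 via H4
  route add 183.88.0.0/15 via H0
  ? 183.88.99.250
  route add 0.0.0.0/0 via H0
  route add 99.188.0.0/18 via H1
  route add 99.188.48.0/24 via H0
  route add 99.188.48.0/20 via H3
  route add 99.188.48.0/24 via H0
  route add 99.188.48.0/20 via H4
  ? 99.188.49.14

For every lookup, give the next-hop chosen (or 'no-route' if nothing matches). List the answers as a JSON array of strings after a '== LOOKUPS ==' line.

Trace:
  + 183.80.0.0/12 (H2) depth=12
  - 183.80.0.0/12 clear@12
  + 176.0.0.0/5 (H4) depth=5
  + 183.88.0.0/15 (H0) depth=15
  ? 183.88.99.250  path d0:-→d1:-→d2:-→d3:-→d4:-→d5:H4→d6:-→d7:-→d8:-→d9:-→d10:-→d11:-→d12:-→d13:-→d14:-→d15:H0  best=H0
  + 0.0.0.0/0 (H0) depth=0
  + 99.188.0.0/18 (H1) depth=18
  + 99.188.48.0/24 (H0) depth=24
  + 99.188.48.0/20 (H3) depth=20
  + 99.188.48.0/24 (H0) depth=24
  + 99.188.48.0/20 (H4) depth=20
  ? 99.188.49.14  path d0:H0→d1:-→d2:-→d3:-→d4:-→d5:-→d6:-→d7:-→d8:-→d9:-→d10:-→d11:-→d12:-→d13:-→d14:-→d15:-→d16:-→d17:-→d18:H1→d19:-→d20:H4→d21:-→d22:-→d23:-  best=H4

== LOOKUPS ==
["H0","H4"]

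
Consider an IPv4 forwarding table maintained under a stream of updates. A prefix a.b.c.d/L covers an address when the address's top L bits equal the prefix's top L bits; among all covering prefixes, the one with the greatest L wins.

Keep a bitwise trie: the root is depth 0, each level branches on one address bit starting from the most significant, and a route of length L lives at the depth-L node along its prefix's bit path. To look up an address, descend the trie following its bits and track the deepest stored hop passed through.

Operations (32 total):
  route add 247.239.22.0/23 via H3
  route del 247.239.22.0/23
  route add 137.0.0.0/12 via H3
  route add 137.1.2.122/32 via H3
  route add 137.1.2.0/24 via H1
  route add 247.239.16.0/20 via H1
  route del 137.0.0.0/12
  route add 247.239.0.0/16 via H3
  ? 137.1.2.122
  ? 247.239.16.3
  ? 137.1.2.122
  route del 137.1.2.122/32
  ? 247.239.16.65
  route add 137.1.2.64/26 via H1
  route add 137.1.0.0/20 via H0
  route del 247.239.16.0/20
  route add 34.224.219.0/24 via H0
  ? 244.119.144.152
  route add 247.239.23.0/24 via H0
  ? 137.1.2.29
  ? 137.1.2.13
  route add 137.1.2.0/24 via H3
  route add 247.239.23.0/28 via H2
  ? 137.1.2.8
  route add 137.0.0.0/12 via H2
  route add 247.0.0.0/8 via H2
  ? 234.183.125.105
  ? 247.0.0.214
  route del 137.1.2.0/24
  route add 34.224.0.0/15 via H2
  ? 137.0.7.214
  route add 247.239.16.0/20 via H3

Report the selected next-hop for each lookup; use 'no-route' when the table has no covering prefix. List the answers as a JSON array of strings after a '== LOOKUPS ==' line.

Trace:
  + 247.239.22.0/23 (H3) depth=23
  del 247.239.22.0/23 (clear depth 23)
  + 137.0.0.0/12 (H3) depth=12
  + 137.1.2.122/32 (H3) depth=32
  + 137.1.2.0/24 (H1) depth=24
  + 247.239.16.0/20 (H1) depth=20
  del 137.0.0.0/12 (clear depth 12)
  + 247.239.0.0/16 (H3) depth=16
  ? 137.1.2.122  path d0:-→d1:-→d2:-→d3:-→d4:-→d5:-→d6:-→d7:-→d8:-→d9:-→d10:-→d11:-→d12:-→d13:-→d14:-→d15:-→d16:-→d17:-→d18:-→d19:-→d20:-→d21:-→d22:-→d23:-→d24:H1→d25:-→d26:-→d27:-→d28:-→d29:-→d30:-→d31:-→d32:H3  best=H3
  ? 247.239.16.3  path d0:-→d1:-→d2:-→d3:-→d4:-→d5:-→d6:-→d7:-→d8:-→d9:-→d10:-→d11:-→d12:-→d13:-→d14:-→d15:-→d16:H3→d17:-→d18:-→d19:-→d20:H1→d21:-  best=H1
  ? 137.1.2.122  path d0:-→d1:-→d2:-→d3:-→d4:-→d5:-→d6:-→d7:-→d8:-→d9:-→d10:-→d11:-→d12:-→d13:-→d14:-→d15:-→d16:-→d17:-→d18:-→d19:-→d20:-→d21:-→d22:-→d23:-→d24:H1→d25:-→d26:-→d27:-→d28:-→d29:-→d30:-→d31:-→d32:H3  best=H3
  del 137.1.2.122/32 (clear depth 32)
  ? 247.239.16.65  path d0:-→d1:-→d2:-→d3:-→d4:-→d5:-→d6:-→d7:-→d8:-→d9:-→d10:-→d11:-→d12:-→d13:-→d14:-→d15:-→d16:H3→d17:-→d18:-→d19:-→d20:H1→d21:-  best=H1
  + 137.1.2.64/26 (H1) depth=26
  + 137.1.0.0/20 (H0) depth=20
  del 247.239.16.0/20 (clear depth 20)
  + 34.224.219.0/24 (H0) depth=24
  ? 244.119.144.152  path d0:-→d1:-→d2:-→d3:-→d4:-→d5:-→d6:-  best=no-route
  + 247.239.23.0/24 (H0) depth=24
  ? 137.1.2.29  path d0:-→d1:-→d2:-→d3:-→d4:-→d5:-→d6:-→d7:-→d8:-→d9:-→d10:-→d11:-→d12:-→d13:-→d14:-→d15:-→d16:-→d17:-→d18:-→d19:-→d20:H0→d21:-→d22:-→d23:-→d24:H1→d25:-  best=H1
  ? 137.1.2.13  path d0:-→d1:-→d2:-→d3:-→d4:-→d5:-→d6:-→d7:-→d8:-→d9:-→d10:-→d11:-→d12:-→d13:-→d14:-→d15:-→d16:-→d17:-→d18:-→d19:-→d20:H0→d21:-→d22:-→d23:-→d24:H1→d25:-  best=H1
  + 137.1.2.0/24 (H3) depth=24
  + 247.239.23.0/28 (H2) depth=28
  ? 137.1.2.8  path d0:-→d1:-→d2:-→d3:-→d4:-→d5:-→d6:-→d7:-→d8:-→d9:-→d10:-→d11:-→d12:-→d13:-→d14:-→d15:-→d16:-→d17:-→d18:-→d19:-→d20:H0→d21:-→d22:-→d23:-→d24:H3→d25:-  best=H3
  + 137.0.0.0/12 (H2) depth=12
  + 247.0.0.0/8 (H2) depth=8
  ? 234.183.125.105  path d0:-→d1:-→d2:-→d3:-  best=no-route
  ? 247.0.0.214  path d0:-→d1:-→d2:-→d3:-→d4:-→d5:-→d6:-→d7:-→d8:H2  best=H2
  del 137.1.2.0/24 (clear depth 24)
  + 34.224.0.0/15 (H2) depth=15
  ? 137.0.7.214  path d0:-→d1:-→d2:-→d3:-→d4:-→d5:-→d6:-→d7:-→d8:-→d9:-→d10:-→d11:-→d12:H2→d13:-→d14:-→d15:-  best=H2
  + 247.239.16.0/20 (H3) depth=20

== LOOKUPS ==
["H3","H1","H3","H1","no-route","H1","H1","H3","no-route","H2","H2"]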